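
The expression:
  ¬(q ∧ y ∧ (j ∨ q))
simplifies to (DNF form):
¬q ∨ ¬y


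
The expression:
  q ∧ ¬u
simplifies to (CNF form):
q ∧ ¬u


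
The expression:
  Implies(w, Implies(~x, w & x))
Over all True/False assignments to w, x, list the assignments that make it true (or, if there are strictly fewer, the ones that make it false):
is false only for:
  w=True, x=False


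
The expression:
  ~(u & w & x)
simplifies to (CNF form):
~u | ~w | ~x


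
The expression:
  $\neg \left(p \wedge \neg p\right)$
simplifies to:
$\text{True}$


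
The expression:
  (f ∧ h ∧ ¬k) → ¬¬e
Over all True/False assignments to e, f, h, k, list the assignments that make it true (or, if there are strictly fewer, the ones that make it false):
is false only for:
  e=False, f=True, h=True, k=False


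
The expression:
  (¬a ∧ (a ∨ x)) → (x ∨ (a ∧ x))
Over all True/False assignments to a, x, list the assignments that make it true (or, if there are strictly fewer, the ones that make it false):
is always true.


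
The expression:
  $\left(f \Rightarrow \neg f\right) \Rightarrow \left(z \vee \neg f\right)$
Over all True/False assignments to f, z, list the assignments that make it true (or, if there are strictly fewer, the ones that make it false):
is always true.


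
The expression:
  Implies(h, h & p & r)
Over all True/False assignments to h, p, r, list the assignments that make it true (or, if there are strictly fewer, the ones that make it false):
is false only for:
  h=True, p=False, r=False;
  h=True, p=False, r=True;
  h=True, p=True, r=False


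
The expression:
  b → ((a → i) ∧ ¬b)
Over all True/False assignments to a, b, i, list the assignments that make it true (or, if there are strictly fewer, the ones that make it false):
is true only for:
  a=False, b=False, i=False;
  a=False, b=False, i=True;
  a=True, b=False, i=False;
  a=True, b=False, i=True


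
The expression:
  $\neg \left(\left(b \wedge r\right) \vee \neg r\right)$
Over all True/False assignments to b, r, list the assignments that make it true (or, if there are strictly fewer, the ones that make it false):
is true only for:
  b=False, r=True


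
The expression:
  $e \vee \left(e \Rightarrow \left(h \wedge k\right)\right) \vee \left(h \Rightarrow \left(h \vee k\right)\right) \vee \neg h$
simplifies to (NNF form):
$\text{True}$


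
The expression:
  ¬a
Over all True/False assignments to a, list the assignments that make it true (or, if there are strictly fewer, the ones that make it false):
is true only for:
  a=False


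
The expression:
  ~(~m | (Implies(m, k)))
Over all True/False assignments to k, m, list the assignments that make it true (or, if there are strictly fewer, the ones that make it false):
is true only for:
  k=False, m=True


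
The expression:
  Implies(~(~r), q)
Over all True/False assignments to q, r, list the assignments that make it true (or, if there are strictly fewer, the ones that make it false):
is false only for:
  q=False, r=True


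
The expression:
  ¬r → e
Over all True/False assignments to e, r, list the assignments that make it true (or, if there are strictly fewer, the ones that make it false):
is false only for:
  e=False, r=False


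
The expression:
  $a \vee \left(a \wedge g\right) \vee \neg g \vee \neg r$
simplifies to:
$a \vee \neg g \vee \neg r$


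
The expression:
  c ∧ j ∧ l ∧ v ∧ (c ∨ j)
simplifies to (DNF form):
c ∧ j ∧ l ∧ v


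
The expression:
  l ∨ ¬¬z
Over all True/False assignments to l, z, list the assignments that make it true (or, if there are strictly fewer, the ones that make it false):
is false only for:
  l=False, z=False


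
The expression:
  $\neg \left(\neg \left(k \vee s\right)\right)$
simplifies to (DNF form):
$k \vee s$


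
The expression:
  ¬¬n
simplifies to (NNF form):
n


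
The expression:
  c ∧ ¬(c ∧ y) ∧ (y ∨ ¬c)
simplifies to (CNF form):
False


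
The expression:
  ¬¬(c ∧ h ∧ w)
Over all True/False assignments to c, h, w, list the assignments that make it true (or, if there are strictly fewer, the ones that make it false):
is true only for:
  c=True, h=True, w=True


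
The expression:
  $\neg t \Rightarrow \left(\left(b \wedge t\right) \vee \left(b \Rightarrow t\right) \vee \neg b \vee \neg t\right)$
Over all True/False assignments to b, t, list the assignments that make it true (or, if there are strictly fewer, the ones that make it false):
is always true.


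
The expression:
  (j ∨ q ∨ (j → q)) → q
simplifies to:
q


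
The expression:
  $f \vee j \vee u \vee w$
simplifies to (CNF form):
$f \vee j \vee u \vee w$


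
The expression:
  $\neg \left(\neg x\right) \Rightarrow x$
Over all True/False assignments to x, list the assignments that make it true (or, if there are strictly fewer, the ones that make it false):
is always true.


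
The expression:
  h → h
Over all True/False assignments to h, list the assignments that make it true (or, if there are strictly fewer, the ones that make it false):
is always true.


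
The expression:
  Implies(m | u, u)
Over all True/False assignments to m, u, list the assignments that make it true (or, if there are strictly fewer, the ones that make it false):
is false only for:
  m=True, u=False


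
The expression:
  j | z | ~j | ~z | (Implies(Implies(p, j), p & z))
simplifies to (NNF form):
True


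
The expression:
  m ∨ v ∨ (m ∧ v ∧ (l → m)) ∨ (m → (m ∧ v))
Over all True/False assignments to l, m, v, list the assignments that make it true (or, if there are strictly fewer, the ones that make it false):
is always true.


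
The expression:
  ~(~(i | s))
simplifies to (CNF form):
i | s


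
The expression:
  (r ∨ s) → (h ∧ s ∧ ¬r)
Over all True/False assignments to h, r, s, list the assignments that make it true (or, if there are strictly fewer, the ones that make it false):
is true only for:
  h=False, r=False, s=False;
  h=True, r=False, s=False;
  h=True, r=False, s=True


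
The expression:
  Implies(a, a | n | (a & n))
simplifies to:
True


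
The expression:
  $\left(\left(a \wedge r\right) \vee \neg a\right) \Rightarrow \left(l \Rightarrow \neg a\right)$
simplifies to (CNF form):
$\neg a \vee \neg l \vee \neg r$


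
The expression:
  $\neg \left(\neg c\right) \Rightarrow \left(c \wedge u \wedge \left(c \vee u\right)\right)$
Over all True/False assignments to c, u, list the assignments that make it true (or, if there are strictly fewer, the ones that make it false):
is false only for:
  c=True, u=False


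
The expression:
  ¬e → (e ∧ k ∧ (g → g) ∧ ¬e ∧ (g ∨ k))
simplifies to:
e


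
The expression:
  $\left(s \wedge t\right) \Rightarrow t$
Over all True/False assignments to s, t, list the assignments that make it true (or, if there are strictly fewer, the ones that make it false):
is always true.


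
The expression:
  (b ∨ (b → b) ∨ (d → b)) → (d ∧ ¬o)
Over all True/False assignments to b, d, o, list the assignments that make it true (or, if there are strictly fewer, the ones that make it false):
is true only for:
  b=False, d=True, o=False;
  b=True, d=True, o=False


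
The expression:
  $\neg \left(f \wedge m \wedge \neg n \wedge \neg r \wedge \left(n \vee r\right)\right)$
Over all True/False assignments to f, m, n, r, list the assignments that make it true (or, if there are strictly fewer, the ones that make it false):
is always true.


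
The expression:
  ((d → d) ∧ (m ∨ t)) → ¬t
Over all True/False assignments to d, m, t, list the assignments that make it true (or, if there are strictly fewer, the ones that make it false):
is true only for:
  d=False, m=False, t=False;
  d=False, m=True, t=False;
  d=True, m=False, t=False;
  d=True, m=True, t=False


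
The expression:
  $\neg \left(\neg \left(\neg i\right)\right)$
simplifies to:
$\neg i$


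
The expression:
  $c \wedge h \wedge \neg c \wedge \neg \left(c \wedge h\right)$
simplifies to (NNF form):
$\text{False}$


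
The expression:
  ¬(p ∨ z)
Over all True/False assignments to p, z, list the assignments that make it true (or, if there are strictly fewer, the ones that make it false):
is true only for:
  p=False, z=False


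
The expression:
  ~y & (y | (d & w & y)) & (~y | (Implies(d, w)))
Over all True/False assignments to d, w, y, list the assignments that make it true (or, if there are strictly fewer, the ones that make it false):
is never true.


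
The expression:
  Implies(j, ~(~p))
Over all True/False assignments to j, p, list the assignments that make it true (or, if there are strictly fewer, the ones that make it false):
is false only for:
  j=True, p=False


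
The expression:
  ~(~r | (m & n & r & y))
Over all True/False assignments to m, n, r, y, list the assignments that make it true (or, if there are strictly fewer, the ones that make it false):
is true only for:
  m=False, n=False, r=True, y=False;
  m=False, n=False, r=True, y=True;
  m=False, n=True, r=True, y=False;
  m=False, n=True, r=True, y=True;
  m=True, n=False, r=True, y=False;
  m=True, n=False, r=True, y=True;
  m=True, n=True, r=True, y=False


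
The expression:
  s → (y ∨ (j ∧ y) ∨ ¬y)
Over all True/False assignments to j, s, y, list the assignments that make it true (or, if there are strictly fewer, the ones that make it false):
is always true.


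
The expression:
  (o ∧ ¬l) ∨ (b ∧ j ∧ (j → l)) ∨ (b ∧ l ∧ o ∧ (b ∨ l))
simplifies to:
(b ∨ ¬l) ∧ (j ∨ o) ∧ (l ∨ o)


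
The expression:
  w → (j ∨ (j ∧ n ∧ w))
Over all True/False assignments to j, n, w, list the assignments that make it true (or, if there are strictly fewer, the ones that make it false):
is false only for:
  j=False, n=False, w=True;
  j=False, n=True, w=True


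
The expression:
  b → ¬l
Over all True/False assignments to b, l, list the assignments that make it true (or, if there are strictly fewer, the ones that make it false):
is false only for:
  b=True, l=True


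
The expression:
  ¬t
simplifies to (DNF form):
¬t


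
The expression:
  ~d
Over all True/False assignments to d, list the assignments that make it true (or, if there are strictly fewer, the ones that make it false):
is true only for:
  d=False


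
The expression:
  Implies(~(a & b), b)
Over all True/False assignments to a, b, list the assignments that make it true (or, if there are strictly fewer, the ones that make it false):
is true only for:
  a=False, b=True;
  a=True, b=True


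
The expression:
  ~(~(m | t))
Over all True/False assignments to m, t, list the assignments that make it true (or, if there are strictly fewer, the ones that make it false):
is false only for:
  m=False, t=False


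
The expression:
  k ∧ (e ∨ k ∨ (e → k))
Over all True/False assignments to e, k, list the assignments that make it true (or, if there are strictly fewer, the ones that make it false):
is true only for:
  e=False, k=True;
  e=True, k=True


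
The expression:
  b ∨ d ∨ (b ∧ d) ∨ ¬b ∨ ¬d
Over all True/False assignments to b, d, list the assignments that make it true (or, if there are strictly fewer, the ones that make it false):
is always true.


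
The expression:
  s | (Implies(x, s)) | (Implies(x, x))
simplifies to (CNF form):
True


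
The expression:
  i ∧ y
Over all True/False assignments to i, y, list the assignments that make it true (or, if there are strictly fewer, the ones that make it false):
is true only for:
  i=True, y=True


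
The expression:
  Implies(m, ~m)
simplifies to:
~m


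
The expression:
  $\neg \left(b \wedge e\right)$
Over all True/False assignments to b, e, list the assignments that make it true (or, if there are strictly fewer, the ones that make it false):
is false only for:
  b=True, e=True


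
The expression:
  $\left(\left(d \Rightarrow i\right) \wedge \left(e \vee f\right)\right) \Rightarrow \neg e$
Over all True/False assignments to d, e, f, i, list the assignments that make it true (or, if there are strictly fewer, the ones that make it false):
is false only for:
  d=False, e=True, f=False, i=False;
  d=False, e=True, f=False, i=True;
  d=False, e=True, f=True, i=False;
  d=False, e=True, f=True, i=True;
  d=True, e=True, f=False, i=True;
  d=True, e=True, f=True, i=True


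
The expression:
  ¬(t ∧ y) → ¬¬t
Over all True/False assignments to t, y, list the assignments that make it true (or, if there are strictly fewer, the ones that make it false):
is true only for:
  t=True, y=False;
  t=True, y=True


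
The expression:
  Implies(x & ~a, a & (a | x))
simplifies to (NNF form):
a | ~x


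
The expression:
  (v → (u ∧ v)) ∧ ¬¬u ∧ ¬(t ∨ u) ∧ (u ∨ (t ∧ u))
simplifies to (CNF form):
False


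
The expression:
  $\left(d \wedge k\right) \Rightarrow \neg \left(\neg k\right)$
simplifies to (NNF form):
$\text{True}$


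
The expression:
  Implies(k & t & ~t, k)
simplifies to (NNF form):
True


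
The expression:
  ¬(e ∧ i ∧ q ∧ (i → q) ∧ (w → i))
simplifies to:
¬e ∨ ¬i ∨ ¬q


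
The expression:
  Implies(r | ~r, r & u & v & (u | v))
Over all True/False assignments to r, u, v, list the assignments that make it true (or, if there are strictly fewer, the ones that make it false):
is true only for:
  r=True, u=True, v=True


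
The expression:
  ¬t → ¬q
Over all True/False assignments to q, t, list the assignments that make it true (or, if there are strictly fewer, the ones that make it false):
is false only for:
  q=True, t=False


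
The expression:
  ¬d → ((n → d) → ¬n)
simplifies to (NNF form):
True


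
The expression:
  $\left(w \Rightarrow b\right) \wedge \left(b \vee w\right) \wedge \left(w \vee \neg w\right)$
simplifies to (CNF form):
$b$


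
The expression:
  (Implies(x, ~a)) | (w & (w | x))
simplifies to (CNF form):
w | ~a | ~x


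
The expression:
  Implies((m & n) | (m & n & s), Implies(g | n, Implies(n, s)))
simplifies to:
s | ~m | ~n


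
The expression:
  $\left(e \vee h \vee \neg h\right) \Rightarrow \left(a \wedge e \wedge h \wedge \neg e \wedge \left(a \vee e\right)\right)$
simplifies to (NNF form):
$\text{False}$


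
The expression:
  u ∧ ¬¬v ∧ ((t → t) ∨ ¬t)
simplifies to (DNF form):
u ∧ v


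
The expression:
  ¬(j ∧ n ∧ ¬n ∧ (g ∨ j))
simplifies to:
True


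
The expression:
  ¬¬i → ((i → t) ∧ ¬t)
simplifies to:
¬i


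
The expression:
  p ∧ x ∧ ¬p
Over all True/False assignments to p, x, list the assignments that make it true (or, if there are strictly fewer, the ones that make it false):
is never true.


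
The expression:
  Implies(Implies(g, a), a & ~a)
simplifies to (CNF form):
g & ~a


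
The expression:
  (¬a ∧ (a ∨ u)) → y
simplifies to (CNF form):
a ∨ y ∨ ¬u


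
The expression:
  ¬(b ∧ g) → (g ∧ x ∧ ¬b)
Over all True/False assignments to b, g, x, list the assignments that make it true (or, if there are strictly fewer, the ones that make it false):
is true only for:
  b=False, g=True, x=True;
  b=True, g=True, x=False;
  b=True, g=True, x=True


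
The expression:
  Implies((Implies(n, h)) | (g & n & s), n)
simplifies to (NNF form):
n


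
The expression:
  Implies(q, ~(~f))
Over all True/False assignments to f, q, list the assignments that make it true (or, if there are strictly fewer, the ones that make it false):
is false only for:
  f=False, q=True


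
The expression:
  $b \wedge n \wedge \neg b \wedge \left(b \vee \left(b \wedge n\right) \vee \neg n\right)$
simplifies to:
$\text{False}$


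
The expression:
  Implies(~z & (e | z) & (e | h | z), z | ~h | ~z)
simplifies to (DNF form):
True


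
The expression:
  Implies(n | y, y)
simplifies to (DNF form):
y | ~n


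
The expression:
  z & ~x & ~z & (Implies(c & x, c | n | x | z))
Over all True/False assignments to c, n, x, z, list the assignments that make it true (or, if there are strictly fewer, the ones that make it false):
is never true.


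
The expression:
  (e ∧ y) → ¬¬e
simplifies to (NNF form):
True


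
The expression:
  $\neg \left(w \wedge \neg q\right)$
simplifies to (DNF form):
$q \vee \neg w$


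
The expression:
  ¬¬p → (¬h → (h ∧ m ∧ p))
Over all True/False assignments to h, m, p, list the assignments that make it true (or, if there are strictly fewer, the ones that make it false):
is false only for:
  h=False, m=False, p=True;
  h=False, m=True, p=True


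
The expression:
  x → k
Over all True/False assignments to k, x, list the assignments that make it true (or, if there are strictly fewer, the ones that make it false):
is false only for:
  k=False, x=True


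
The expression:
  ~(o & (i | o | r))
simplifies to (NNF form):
~o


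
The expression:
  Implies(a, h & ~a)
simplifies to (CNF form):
~a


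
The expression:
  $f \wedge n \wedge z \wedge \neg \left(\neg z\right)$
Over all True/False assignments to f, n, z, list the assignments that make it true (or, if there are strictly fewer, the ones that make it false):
is true only for:
  f=True, n=True, z=True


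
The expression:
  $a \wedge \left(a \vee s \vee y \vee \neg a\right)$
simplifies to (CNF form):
$a$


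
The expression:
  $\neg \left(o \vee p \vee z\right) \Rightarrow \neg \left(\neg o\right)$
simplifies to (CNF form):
$o \vee p \vee z$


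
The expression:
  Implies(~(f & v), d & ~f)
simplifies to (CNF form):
(d | f) & (v | ~f)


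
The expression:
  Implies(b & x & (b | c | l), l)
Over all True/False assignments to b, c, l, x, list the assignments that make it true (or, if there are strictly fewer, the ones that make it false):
is false only for:
  b=True, c=False, l=False, x=True;
  b=True, c=True, l=False, x=True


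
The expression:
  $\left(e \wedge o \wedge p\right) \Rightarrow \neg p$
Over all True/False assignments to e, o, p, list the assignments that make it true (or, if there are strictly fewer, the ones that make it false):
is false only for:
  e=True, o=True, p=True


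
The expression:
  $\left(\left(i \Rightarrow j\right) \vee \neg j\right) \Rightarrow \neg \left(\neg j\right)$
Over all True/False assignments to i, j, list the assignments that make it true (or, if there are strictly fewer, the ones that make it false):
is true only for:
  i=False, j=True;
  i=True, j=True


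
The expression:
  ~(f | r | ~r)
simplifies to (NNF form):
False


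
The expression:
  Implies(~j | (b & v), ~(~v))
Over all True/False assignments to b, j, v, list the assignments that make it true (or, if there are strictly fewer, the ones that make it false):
is false only for:
  b=False, j=False, v=False;
  b=True, j=False, v=False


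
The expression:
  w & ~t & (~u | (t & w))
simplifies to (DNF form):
w & ~t & ~u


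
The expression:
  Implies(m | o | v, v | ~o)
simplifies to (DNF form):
v | ~o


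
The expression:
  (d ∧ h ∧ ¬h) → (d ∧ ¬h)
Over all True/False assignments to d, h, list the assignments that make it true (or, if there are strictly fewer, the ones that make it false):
is always true.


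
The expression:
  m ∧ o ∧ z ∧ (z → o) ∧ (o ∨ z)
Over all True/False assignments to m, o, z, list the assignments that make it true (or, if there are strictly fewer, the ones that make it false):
is true only for:
  m=True, o=True, z=True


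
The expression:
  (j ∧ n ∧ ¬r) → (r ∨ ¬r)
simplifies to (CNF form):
True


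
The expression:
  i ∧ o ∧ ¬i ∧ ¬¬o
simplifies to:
False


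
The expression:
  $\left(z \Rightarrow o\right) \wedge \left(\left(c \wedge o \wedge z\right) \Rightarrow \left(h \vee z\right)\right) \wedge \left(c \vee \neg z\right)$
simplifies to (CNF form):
$\left(c \vee \neg z\right) \wedge \left(o \vee \neg z\right)$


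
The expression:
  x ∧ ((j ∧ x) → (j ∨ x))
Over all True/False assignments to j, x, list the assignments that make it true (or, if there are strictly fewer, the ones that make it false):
is true only for:
  j=False, x=True;
  j=True, x=True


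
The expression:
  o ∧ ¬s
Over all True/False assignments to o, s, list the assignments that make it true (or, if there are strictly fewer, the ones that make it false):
is true only for:
  o=True, s=False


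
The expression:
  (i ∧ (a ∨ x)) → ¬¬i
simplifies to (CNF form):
True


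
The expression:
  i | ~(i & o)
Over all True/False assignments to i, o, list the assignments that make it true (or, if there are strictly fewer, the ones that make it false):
is always true.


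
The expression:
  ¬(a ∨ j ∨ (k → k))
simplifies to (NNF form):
False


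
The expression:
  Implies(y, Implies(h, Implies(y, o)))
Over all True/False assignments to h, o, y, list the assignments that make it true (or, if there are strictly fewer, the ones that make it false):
is false only for:
  h=True, o=False, y=True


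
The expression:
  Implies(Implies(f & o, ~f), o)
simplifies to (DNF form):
o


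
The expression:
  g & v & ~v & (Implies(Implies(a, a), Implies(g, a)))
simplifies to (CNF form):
False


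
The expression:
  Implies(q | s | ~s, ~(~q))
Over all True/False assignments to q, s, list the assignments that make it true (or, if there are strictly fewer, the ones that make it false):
is true only for:
  q=True, s=False;
  q=True, s=True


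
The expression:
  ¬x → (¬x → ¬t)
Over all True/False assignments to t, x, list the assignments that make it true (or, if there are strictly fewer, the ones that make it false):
is false only for:
  t=True, x=False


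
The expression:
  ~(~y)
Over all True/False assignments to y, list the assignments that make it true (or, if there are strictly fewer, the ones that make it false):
is true only for:
  y=True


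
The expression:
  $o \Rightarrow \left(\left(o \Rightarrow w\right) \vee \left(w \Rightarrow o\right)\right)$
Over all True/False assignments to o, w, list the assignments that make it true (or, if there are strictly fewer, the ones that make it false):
is always true.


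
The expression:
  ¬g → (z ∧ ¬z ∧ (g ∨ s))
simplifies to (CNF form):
g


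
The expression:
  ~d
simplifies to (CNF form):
~d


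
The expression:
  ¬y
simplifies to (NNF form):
¬y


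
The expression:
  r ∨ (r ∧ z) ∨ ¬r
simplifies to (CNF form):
True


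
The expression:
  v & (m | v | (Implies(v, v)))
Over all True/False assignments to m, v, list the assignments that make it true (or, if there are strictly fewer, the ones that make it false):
is true only for:
  m=False, v=True;
  m=True, v=True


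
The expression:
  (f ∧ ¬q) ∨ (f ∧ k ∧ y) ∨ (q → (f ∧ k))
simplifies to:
(f ∧ k) ∨ ¬q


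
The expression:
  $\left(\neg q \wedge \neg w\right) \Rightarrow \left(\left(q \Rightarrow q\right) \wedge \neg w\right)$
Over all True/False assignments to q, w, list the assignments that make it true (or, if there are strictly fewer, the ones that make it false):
is always true.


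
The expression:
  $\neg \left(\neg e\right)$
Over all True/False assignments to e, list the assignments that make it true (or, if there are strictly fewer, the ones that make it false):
is true only for:
  e=True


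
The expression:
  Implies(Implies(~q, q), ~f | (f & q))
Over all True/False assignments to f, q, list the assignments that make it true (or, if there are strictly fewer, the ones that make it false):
is always true.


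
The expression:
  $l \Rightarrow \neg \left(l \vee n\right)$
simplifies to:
$\neg l$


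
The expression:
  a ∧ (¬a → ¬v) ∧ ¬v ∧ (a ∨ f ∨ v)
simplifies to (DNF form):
a ∧ ¬v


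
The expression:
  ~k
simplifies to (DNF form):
~k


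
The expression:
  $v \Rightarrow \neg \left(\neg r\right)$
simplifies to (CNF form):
$r \vee \neg v$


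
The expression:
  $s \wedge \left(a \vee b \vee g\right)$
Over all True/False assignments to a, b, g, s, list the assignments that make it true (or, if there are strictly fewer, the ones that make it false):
is true only for:
  a=False, b=False, g=True, s=True;
  a=False, b=True, g=False, s=True;
  a=False, b=True, g=True, s=True;
  a=True, b=False, g=False, s=True;
  a=True, b=False, g=True, s=True;
  a=True, b=True, g=False, s=True;
  a=True, b=True, g=True, s=True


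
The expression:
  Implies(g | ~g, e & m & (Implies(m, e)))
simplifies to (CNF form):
e & m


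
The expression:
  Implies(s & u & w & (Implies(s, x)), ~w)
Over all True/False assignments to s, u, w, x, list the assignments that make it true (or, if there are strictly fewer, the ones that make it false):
is false only for:
  s=True, u=True, w=True, x=True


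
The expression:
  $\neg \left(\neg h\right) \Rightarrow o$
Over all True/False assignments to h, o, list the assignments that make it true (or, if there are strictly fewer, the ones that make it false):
is false only for:
  h=True, o=False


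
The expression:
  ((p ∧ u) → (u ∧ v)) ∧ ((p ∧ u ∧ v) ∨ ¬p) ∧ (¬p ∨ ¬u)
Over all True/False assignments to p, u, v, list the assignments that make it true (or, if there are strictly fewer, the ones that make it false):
is true only for:
  p=False, u=False, v=False;
  p=False, u=False, v=True;
  p=False, u=True, v=False;
  p=False, u=True, v=True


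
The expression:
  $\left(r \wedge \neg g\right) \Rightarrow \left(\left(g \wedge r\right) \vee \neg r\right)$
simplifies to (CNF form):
$g \vee \neg r$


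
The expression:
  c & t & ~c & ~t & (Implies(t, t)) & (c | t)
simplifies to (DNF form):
False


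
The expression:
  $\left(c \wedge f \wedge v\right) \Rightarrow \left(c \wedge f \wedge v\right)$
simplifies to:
$\text{True}$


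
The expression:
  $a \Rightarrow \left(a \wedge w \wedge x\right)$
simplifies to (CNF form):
$\left(w \vee \neg a\right) \wedge \left(x \vee \neg a\right)$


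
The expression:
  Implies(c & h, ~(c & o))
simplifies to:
~c | ~h | ~o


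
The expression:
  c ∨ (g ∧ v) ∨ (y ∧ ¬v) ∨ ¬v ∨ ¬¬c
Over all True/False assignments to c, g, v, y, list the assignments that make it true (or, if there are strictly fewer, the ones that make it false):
is false only for:
  c=False, g=False, v=True, y=False;
  c=False, g=False, v=True, y=True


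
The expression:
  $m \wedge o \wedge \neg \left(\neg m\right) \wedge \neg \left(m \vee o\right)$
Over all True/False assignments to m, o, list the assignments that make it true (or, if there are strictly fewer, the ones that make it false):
is never true.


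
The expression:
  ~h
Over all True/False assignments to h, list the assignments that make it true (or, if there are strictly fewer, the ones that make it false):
is true only for:
  h=False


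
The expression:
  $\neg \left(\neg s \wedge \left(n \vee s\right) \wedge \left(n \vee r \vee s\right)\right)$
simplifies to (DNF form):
$s \vee \neg n$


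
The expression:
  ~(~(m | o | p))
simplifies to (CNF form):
m | o | p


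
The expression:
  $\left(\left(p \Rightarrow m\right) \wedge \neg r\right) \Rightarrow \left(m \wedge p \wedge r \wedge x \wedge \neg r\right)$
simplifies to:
$r \vee \left(p \wedge \neg m\right)$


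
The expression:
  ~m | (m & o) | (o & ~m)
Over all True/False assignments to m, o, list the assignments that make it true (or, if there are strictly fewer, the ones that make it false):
is false only for:
  m=True, o=False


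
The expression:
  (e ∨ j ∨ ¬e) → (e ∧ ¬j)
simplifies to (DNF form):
e ∧ ¬j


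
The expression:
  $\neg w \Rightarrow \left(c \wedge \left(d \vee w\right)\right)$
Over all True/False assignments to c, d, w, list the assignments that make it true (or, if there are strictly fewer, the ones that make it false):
is false only for:
  c=False, d=False, w=False;
  c=False, d=True, w=False;
  c=True, d=False, w=False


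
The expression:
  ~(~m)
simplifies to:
m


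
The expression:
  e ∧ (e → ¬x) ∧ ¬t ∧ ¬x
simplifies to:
e ∧ ¬t ∧ ¬x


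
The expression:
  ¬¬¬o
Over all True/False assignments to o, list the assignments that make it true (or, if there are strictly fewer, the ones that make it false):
is true only for:
  o=False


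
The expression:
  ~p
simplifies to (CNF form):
~p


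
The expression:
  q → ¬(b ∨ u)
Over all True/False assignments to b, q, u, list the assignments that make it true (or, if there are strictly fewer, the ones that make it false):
is false only for:
  b=False, q=True, u=True;
  b=True, q=True, u=False;
  b=True, q=True, u=True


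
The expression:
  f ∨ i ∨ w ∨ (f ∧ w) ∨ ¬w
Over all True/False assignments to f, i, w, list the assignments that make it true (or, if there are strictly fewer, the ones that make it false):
is always true.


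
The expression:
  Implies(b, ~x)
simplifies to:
~b | ~x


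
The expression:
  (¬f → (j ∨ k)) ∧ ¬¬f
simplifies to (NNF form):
f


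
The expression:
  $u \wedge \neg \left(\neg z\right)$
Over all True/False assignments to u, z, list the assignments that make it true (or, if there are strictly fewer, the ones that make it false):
is true only for:
  u=True, z=True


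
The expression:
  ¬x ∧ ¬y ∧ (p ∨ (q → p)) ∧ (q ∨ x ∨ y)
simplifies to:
p ∧ q ∧ ¬x ∧ ¬y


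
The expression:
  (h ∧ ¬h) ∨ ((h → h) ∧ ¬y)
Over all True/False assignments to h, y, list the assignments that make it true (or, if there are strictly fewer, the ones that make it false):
is true only for:
  h=False, y=False;
  h=True, y=False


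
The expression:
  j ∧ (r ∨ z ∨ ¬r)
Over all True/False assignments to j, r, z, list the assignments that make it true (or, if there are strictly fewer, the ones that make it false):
is true only for:
  j=True, r=False, z=False;
  j=True, r=False, z=True;
  j=True, r=True, z=False;
  j=True, r=True, z=True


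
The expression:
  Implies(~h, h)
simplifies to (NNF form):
h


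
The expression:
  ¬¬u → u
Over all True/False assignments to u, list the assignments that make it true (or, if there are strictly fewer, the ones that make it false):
is always true.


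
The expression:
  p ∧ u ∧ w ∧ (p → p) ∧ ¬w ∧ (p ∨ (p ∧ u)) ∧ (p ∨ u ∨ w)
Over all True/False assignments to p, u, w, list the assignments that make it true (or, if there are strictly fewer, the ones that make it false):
is never true.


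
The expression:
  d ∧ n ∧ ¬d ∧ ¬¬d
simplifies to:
False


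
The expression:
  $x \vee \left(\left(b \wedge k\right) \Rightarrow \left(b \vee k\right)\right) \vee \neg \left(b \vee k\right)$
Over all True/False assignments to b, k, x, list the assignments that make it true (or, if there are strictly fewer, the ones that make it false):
is always true.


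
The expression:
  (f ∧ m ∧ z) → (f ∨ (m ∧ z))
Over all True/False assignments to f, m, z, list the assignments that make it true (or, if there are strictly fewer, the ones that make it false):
is always true.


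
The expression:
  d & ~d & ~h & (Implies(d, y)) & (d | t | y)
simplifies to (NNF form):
False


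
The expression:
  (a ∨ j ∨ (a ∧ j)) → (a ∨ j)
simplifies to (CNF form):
True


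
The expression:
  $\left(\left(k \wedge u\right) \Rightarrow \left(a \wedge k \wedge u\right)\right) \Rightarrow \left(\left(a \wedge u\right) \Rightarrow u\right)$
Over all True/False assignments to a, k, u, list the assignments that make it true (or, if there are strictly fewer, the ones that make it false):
is always true.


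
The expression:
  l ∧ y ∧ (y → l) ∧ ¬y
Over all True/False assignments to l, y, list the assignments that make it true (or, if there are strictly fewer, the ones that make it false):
is never true.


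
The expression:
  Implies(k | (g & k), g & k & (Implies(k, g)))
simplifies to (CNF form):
g | ~k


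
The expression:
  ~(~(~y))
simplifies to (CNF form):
~y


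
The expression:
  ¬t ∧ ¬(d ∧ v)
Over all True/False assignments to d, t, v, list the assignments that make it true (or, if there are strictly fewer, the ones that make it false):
is true only for:
  d=False, t=False, v=False;
  d=False, t=False, v=True;
  d=True, t=False, v=False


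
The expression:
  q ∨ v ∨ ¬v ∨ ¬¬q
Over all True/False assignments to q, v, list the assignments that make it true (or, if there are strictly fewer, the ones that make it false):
is always true.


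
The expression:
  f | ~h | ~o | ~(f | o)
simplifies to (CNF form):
f | ~h | ~o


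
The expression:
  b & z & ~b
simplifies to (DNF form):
False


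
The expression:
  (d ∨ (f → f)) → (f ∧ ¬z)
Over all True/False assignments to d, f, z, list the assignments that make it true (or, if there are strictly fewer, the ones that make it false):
is true only for:
  d=False, f=True, z=False;
  d=True, f=True, z=False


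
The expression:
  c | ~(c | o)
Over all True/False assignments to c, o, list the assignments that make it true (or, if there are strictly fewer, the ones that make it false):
is false only for:
  c=False, o=True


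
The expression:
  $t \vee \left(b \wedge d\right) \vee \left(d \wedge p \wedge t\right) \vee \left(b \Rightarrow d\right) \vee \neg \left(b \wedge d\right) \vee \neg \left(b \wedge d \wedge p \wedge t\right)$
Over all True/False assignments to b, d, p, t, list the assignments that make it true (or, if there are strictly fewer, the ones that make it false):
is always true.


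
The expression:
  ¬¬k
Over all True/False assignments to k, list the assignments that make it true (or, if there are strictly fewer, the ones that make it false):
is true only for:
  k=True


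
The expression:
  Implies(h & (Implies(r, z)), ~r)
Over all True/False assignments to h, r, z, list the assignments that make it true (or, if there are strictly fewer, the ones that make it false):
is false only for:
  h=True, r=True, z=True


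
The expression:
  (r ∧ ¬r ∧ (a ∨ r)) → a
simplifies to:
True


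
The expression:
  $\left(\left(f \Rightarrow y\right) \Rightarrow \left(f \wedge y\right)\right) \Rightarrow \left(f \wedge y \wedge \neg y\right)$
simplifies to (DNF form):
$\neg f$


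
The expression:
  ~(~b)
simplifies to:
b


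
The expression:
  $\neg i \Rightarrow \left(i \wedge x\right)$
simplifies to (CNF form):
$i$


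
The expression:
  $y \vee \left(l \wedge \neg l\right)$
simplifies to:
$y$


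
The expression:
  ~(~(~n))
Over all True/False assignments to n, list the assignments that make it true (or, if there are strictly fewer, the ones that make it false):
is true only for:
  n=False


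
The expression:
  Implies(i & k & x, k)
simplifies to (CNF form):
True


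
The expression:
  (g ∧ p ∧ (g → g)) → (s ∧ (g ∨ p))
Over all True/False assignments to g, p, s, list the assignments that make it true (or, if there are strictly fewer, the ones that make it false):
is false only for:
  g=True, p=True, s=False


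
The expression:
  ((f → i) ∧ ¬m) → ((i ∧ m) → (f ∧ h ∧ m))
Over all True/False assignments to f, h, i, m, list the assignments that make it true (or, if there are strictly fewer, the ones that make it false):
is always true.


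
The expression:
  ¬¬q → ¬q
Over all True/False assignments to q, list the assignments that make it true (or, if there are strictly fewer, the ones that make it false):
is true only for:
  q=False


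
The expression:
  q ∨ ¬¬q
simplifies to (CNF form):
q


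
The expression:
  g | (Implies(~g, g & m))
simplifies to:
g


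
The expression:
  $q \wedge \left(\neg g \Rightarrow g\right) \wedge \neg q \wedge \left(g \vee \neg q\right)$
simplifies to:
$\text{False}$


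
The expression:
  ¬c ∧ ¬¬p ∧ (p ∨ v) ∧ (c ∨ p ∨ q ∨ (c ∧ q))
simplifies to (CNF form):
p ∧ ¬c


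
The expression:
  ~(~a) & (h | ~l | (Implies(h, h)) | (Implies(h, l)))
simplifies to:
a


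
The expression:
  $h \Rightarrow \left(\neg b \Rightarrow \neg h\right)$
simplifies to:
$b \vee \neg h$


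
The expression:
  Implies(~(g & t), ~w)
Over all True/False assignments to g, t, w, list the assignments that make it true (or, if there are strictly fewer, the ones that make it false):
is false only for:
  g=False, t=False, w=True;
  g=False, t=True, w=True;
  g=True, t=False, w=True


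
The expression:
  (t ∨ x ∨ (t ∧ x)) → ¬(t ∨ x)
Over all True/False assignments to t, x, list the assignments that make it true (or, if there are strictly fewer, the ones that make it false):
is true only for:
  t=False, x=False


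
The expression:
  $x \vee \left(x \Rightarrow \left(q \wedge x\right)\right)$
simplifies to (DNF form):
$\text{True}$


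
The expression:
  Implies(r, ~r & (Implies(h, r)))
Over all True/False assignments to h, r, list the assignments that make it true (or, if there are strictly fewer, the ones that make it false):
is true only for:
  h=False, r=False;
  h=True, r=False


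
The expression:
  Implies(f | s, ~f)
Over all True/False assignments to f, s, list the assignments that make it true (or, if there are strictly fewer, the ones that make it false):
is true only for:
  f=False, s=False;
  f=False, s=True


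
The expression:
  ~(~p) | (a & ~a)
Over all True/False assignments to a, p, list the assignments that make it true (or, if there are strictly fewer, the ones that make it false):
is true only for:
  a=False, p=True;
  a=True, p=True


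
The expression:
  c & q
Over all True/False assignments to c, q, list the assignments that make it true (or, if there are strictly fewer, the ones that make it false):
is true only for:
  c=True, q=True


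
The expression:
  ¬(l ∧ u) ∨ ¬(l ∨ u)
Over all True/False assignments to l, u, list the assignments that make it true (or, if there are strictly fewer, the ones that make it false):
is false only for:
  l=True, u=True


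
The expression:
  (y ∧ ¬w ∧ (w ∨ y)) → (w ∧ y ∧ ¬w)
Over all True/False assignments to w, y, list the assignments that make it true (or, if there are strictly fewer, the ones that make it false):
is false only for:
  w=False, y=True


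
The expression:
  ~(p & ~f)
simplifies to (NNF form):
f | ~p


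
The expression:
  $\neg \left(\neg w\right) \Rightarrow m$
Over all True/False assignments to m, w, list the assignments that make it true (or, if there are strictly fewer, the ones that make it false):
is false only for:
  m=False, w=True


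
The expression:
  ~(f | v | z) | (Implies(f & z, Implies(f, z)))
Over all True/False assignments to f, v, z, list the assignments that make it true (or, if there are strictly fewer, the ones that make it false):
is always true.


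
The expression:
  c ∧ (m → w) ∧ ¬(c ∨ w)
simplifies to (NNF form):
False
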